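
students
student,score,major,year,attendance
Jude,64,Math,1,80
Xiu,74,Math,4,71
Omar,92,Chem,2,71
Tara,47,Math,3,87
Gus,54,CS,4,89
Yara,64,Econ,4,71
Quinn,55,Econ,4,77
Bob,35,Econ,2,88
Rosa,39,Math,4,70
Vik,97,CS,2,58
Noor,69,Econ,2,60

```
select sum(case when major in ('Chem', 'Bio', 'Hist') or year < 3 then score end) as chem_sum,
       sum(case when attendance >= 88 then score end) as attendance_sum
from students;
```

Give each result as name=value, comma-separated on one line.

[chem_sum: major in ('Chem', 'Bio', 'Hist') or year < 3]
student=Jude: ✓ → 64
student=Xiu: ✗
student=Omar: ✓ → 92
student=Tara: ✗
student=Gus: ✗
student=Yara: ✗
student=Quinn: ✗
student=Bob: ✓ → 35
student=Rosa: ✗
student=Vik: ✓ → 97
student=Noor: ✓ → 69
chem_sum = 64 + 92 + 35 + 97 + 69 = 357
—
[attendance_sum: attendance >= 88]
student=Jude: ✗
student=Xiu: ✗
student=Omar: ✗
student=Tara: ✗
student=Gus: ✓ → 54
student=Yara: ✗
student=Quinn: ✗
student=Bob: ✓ → 35
student=Rosa: ✗
student=Vik: ✗
student=Noor: ✗
attendance_sum = 54 + 35 = 89

chem_sum=357, attendance_sum=89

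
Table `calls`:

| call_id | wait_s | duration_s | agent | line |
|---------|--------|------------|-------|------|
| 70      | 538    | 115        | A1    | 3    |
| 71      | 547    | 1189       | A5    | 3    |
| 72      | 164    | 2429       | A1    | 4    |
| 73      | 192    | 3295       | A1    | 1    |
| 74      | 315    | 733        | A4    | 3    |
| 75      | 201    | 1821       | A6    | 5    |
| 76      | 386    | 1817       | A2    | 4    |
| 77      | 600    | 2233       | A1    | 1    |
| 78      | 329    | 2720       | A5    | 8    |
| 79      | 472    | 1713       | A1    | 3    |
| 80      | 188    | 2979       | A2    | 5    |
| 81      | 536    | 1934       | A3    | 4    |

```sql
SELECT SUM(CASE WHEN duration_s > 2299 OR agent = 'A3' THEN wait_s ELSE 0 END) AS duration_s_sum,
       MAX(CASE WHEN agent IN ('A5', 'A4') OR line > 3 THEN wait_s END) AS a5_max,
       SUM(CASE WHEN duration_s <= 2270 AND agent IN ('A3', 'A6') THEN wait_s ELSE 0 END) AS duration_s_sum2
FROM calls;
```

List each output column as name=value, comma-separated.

duration_s_sum=1409, a5_max=547, duration_s_sum2=737

[duration_s_sum: duration_s > 2299 OR agent = 'A3']
call_id=70: ✗
call_id=71: ✗
call_id=72: ✓ → 164
call_id=73: ✓ → 192
call_id=74: ✗
call_id=75: ✗
call_id=76: ✗
call_id=77: ✗
call_id=78: ✓ → 329
call_id=79: ✗
call_id=80: ✓ → 188
call_id=81: ✓ → 536
duration_s_sum = 164 + 192 + 329 + 188 + 536 = 1409
—
[a5_max: agent IN ('A5', 'A4') OR line > 3]
call_id=70: ✗
call_id=71: ✓ → 547
call_id=72: ✓ → 164
call_id=73: ✗
call_id=74: ✓ → 315
call_id=75: ✓ → 201
call_id=76: ✓ → 386
call_id=77: ✗
call_id=78: ✓ → 329
call_id=79: ✗
call_id=80: ✓ → 188
call_id=81: ✓ → 536
a5_max = MAX(547, 164, 315, 201, 386, 329, 188, 536) = 547
—
[duration_s_sum2: duration_s <= 2270 AND agent IN ('A3', 'A6')]
call_id=70: ✗
call_id=71: ✗
call_id=72: ✗
call_id=73: ✗
call_id=74: ✗
call_id=75: ✓ → 201
call_id=76: ✗
call_id=77: ✗
call_id=78: ✗
call_id=79: ✗
call_id=80: ✗
call_id=81: ✓ → 536
duration_s_sum2 = 201 + 536 = 737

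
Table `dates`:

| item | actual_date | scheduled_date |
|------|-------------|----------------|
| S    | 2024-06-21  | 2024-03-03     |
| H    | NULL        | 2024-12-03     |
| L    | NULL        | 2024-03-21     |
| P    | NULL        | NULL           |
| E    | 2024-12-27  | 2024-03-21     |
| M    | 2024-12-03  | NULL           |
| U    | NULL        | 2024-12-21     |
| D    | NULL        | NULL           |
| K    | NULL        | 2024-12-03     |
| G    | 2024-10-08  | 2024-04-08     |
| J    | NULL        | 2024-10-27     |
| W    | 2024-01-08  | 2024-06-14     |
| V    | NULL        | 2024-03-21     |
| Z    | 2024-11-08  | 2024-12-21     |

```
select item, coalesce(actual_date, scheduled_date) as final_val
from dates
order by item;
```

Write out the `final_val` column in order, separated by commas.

NULL, 2024-12-27, 2024-10-08, 2024-12-03, 2024-10-27, 2024-12-03, 2024-03-21, 2024-12-03, NULL, 2024-06-21, 2024-12-21, 2024-03-21, 2024-01-08, 2024-11-08

item=D: actual_date=NULL, scheduled_date=NULL (all NULL) → NULL
item=E: actual_date=2024-12-27 → 2024-12-27
item=G: actual_date=2024-10-08 → 2024-10-08
item=H: actual_date=NULL, scheduled_date=2024-12-03 → 2024-12-03
item=J: actual_date=NULL, scheduled_date=2024-10-27 → 2024-10-27
item=K: actual_date=NULL, scheduled_date=2024-12-03 → 2024-12-03
item=L: actual_date=NULL, scheduled_date=2024-03-21 → 2024-03-21
item=M: actual_date=2024-12-03 → 2024-12-03
item=P: actual_date=NULL, scheduled_date=NULL (all NULL) → NULL
item=S: actual_date=2024-06-21 → 2024-06-21
item=U: actual_date=NULL, scheduled_date=2024-12-21 → 2024-12-21
item=V: actual_date=NULL, scheduled_date=2024-03-21 → 2024-03-21
item=W: actual_date=2024-01-08 → 2024-01-08
item=Z: actual_date=2024-11-08 → 2024-11-08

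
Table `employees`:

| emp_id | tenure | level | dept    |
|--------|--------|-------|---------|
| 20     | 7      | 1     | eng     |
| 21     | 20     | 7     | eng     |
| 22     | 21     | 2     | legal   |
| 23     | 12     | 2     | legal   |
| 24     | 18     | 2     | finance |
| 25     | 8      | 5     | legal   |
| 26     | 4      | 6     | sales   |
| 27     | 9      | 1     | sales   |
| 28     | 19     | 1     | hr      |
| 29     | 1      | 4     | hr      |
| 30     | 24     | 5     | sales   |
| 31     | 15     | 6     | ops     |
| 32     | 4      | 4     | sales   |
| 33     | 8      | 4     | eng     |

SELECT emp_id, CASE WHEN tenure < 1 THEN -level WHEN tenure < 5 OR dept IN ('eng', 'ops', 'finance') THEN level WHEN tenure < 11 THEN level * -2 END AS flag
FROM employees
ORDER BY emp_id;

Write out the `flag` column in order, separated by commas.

1, 7, NULL, NULL, 2, -10, 6, -2, NULL, 4, NULL, 6, 4, 4

emp_id=20: tenure < 5 OR dept IN ('eng', 'ops', 'finance') → 1
emp_id=21: tenure < 5 OR dept IN ('eng', 'ops', 'finance') → 7
emp_id=22: (no match → NULL) → NULL
emp_id=23: (no match → NULL) → NULL
emp_id=24: tenure < 5 OR dept IN ('eng', 'ops', 'finance') → 2
emp_id=25: tenure < 11 → -10
emp_id=26: tenure < 5 OR dept IN ('eng', 'ops', 'finance') → 6
emp_id=27: tenure < 11 → -2
emp_id=28: (no match → NULL) → NULL
emp_id=29: tenure < 5 OR dept IN ('eng', 'ops', 'finance') → 4
emp_id=30: (no match → NULL) → NULL
emp_id=31: tenure < 5 OR dept IN ('eng', 'ops', 'finance') → 6
emp_id=32: tenure < 5 OR dept IN ('eng', 'ops', 'finance') → 4
emp_id=33: tenure < 5 OR dept IN ('eng', 'ops', 'finance') → 4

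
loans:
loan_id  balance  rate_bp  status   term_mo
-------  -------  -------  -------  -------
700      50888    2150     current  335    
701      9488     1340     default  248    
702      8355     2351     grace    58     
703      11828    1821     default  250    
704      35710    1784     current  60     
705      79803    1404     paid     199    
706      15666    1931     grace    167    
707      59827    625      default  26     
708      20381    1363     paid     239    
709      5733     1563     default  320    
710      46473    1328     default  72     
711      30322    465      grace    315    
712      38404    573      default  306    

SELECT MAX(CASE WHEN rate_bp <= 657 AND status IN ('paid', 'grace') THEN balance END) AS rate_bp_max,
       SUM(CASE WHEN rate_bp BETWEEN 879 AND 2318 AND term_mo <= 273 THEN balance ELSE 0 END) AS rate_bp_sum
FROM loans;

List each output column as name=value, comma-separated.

[rate_bp_max: rate_bp <= 657 AND status IN ('paid', 'grace')]
loan_id=700: ✗
loan_id=701: ✗
loan_id=702: ✗
loan_id=703: ✗
loan_id=704: ✗
loan_id=705: ✗
loan_id=706: ✗
loan_id=707: ✗
loan_id=708: ✗
loan_id=709: ✗
loan_id=710: ✗
loan_id=711: ✓ → 30322
loan_id=712: ✗
rate_bp_max = MAX(30322) = 30322
—
[rate_bp_sum: rate_bp BETWEEN 879 AND 2318 AND term_mo <= 273]
loan_id=700: ✗
loan_id=701: ✓ → 9488
loan_id=702: ✗
loan_id=703: ✓ → 11828
loan_id=704: ✓ → 35710
loan_id=705: ✓ → 79803
loan_id=706: ✓ → 15666
loan_id=707: ✗
loan_id=708: ✓ → 20381
loan_id=709: ✗
loan_id=710: ✓ → 46473
loan_id=711: ✗
loan_id=712: ✗
rate_bp_sum = 9488 + 11828 + 35710 + 79803 + 15666 + 20381 + 46473 = 219349

rate_bp_max=30322, rate_bp_sum=219349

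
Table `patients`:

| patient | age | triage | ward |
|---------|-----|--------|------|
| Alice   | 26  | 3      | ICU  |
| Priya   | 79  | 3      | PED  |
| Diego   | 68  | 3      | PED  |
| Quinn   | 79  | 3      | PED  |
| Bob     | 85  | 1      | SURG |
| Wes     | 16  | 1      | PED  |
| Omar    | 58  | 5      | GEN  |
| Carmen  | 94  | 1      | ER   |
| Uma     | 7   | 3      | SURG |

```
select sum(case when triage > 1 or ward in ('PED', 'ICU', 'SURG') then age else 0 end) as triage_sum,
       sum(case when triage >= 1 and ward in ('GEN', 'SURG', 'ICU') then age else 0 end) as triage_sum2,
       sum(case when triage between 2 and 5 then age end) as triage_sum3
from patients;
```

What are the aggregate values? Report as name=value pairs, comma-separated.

triage_sum=418, triage_sum2=176, triage_sum3=317

[triage_sum: triage > 1 or ward in ('PED', 'ICU', 'SURG')]
patient=Alice: ✓ → 26
patient=Priya: ✓ → 79
patient=Diego: ✓ → 68
patient=Quinn: ✓ → 79
patient=Bob: ✓ → 85
patient=Wes: ✓ → 16
patient=Omar: ✓ → 58
patient=Carmen: ✗
patient=Uma: ✓ → 7
triage_sum = 26 + 79 + 68 + 79 + 85 + 16 + 58 + 7 = 418
—
[triage_sum2: triage >= 1 and ward in ('GEN', 'SURG', 'ICU')]
patient=Alice: ✓ → 26
patient=Priya: ✗
patient=Diego: ✗
patient=Quinn: ✗
patient=Bob: ✓ → 85
patient=Wes: ✗
patient=Omar: ✓ → 58
patient=Carmen: ✗
patient=Uma: ✓ → 7
triage_sum2 = 26 + 85 + 58 + 7 = 176
—
[triage_sum3: triage between 2 and 5]
patient=Alice: ✓ → 26
patient=Priya: ✓ → 79
patient=Diego: ✓ → 68
patient=Quinn: ✓ → 79
patient=Bob: ✗
patient=Wes: ✗
patient=Omar: ✓ → 58
patient=Carmen: ✗
patient=Uma: ✓ → 7
triage_sum3 = 26 + 79 + 68 + 79 + 58 + 7 = 317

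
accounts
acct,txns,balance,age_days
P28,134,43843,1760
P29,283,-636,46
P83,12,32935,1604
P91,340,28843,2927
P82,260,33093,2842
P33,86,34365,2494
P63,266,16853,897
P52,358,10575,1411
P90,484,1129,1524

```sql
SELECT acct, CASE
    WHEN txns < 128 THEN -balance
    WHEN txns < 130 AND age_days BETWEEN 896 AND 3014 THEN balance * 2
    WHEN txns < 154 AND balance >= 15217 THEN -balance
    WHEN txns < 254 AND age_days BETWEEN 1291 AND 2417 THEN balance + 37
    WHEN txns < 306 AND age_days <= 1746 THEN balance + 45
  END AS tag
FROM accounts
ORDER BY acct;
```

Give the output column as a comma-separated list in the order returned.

-43843, -591, -34365, NULL, 16898, NULL, -32935, NULL, NULL

acct=P28: txns < 154 AND balance >= 15217 → -43843
acct=P29: txns < 306 AND age_days <= 1746 → -591
acct=P33: txns < 128 → -34365
acct=P52: (no match → NULL) → NULL
acct=P63: txns < 306 AND age_days <= 1746 → 16898
acct=P82: (no match → NULL) → NULL
acct=P83: txns < 128 → -32935
acct=P90: (no match → NULL) → NULL
acct=P91: (no match → NULL) → NULL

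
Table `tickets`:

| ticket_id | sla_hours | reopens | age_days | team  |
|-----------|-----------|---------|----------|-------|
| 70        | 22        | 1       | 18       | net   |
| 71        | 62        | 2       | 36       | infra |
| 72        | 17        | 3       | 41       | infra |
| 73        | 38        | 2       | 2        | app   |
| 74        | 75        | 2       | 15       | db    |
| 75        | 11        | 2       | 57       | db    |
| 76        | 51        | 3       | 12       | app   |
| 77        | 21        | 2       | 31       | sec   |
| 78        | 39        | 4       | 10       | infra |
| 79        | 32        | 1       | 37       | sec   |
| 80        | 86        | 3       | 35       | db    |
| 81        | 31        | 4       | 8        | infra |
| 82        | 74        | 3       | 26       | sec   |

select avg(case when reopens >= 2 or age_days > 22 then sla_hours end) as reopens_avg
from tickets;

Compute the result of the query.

44.75

ticket_id=70: ✗
ticket_id=71: ✓ → 62
ticket_id=72: ✓ → 17
ticket_id=73: ✓ → 38
ticket_id=74: ✓ → 75
ticket_id=75: ✓ → 11
ticket_id=76: ✓ → 51
ticket_id=77: ✓ → 21
ticket_id=78: ✓ → 39
ticket_id=79: ✓ → 32
ticket_id=80: ✓ → 86
ticket_id=81: ✓ → 31
ticket_id=82: ✓ → 74
reopens_avg = (62 + 17 + 38 + 75 + 11 + 51 + 21 + 39 + 32 + 86 + 31 + 74) / 12 = 44.75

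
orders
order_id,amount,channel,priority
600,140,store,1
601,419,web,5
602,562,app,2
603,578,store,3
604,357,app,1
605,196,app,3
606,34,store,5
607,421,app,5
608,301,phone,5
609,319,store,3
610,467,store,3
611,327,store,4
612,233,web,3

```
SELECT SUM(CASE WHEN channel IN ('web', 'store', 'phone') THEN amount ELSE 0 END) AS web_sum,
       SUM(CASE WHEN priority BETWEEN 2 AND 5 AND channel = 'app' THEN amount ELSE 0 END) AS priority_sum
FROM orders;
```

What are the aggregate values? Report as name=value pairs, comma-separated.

web_sum=2818, priority_sum=1179

[web_sum: channel IN ('web', 'store', 'phone')]
order_id=600: ✓ → 140
order_id=601: ✓ → 419
order_id=602: ✗
order_id=603: ✓ → 578
order_id=604: ✗
order_id=605: ✗
order_id=606: ✓ → 34
order_id=607: ✗
order_id=608: ✓ → 301
order_id=609: ✓ → 319
order_id=610: ✓ → 467
order_id=611: ✓ → 327
order_id=612: ✓ → 233
web_sum = 140 + 419 + 578 + 34 + 301 + 319 + 467 + 327 + 233 = 2818
—
[priority_sum: priority BETWEEN 2 AND 5 AND channel = 'app']
order_id=600: ✗
order_id=601: ✗
order_id=602: ✓ → 562
order_id=603: ✗
order_id=604: ✗
order_id=605: ✓ → 196
order_id=606: ✗
order_id=607: ✓ → 421
order_id=608: ✗
order_id=609: ✗
order_id=610: ✗
order_id=611: ✗
order_id=612: ✗
priority_sum = 562 + 196 + 421 = 1179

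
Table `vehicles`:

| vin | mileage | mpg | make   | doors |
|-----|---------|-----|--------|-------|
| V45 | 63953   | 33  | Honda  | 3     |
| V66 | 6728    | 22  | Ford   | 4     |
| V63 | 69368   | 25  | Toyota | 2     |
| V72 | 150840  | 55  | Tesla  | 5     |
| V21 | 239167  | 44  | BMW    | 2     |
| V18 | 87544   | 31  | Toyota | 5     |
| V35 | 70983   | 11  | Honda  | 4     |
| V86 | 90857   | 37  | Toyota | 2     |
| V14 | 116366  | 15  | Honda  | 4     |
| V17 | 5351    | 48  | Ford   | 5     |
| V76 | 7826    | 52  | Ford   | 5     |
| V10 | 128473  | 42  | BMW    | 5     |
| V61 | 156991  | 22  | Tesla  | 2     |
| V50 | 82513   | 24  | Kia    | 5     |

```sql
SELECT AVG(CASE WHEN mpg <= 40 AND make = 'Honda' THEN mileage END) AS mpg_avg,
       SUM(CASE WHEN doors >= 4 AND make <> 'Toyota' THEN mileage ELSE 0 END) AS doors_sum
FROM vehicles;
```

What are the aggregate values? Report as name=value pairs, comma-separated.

mpg_avg=83767.3333333333, doors_sum=569080

[mpg_avg: mpg <= 40 AND make = 'Honda']
vin=V45: ✓ → 63953
vin=V66: ✗
vin=V63: ✗
vin=V72: ✗
vin=V21: ✗
vin=V18: ✗
vin=V35: ✓ → 70983
vin=V86: ✗
vin=V14: ✓ → 116366
vin=V17: ✗
vin=V76: ✗
vin=V10: ✗
vin=V61: ✗
vin=V50: ✗
mpg_avg = (63953 + 70983 + 116366) / 3 = 83767.3333333333
—
[doors_sum: doors >= 4 AND make <> 'Toyota']
vin=V45: ✗
vin=V66: ✓ → 6728
vin=V63: ✗
vin=V72: ✓ → 150840
vin=V21: ✗
vin=V18: ✗
vin=V35: ✓ → 70983
vin=V86: ✗
vin=V14: ✓ → 116366
vin=V17: ✓ → 5351
vin=V76: ✓ → 7826
vin=V10: ✓ → 128473
vin=V61: ✗
vin=V50: ✓ → 82513
doors_sum = 6728 + 150840 + 70983 + 116366 + 5351 + 7826 + 128473 + 82513 = 569080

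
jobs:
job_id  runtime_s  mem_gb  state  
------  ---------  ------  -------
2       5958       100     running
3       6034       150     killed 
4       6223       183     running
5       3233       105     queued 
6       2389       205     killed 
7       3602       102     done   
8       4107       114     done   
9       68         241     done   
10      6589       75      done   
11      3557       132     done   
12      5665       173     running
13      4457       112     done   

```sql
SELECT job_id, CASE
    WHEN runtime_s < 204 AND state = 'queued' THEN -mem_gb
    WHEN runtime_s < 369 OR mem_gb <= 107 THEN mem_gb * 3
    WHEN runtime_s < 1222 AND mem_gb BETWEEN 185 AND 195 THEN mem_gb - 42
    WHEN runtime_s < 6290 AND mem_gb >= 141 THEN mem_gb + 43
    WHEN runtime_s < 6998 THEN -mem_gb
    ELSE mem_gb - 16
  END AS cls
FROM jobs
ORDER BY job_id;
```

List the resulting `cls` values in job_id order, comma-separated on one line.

300, 193, 226, 315, 248, 306, -114, 723, 225, -132, 216, -112

job_id=2: runtime_s < 369 OR mem_gb <= 107 → 300
job_id=3: runtime_s < 6290 AND mem_gb >= 141 → 193
job_id=4: runtime_s < 6290 AND mem_gb >= 141 → 226
job_id=5: runtime_s < 369 OR mem_gb <= 107 → 315
job_id=6: runtime_s < 6290 AND mem_gb >= 141 → 248
job_id=7: runtime_s < 369 OR mem_gb <= 107 → 306
job_id=8: runtime_s < 6998 → -114
job_id=9: runtime_s < 369 OR mem_gb <= 107 → 723
job_id=10: runtime_s < 369 OR mem_gb <= 107 → 225
job_id=11: runtime_s < 6998 → -132
job_id=12: runtime_s < 6290 AND mem_gb >= 141 → 216
job_id=13: runtime_s < 6998 → -112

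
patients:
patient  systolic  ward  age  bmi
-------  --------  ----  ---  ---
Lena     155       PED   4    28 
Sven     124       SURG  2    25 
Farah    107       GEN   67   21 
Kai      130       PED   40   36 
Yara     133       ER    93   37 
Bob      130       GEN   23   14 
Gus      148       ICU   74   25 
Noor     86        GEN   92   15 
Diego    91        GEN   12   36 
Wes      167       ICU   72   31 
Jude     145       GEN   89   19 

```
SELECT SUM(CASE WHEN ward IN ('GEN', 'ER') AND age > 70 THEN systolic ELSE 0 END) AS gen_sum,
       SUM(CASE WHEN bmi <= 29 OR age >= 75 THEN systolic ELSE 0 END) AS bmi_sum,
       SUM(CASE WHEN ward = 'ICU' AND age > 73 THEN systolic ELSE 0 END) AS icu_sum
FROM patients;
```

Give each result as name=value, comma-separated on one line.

[gen_sum: ward IN ('GEN', 'ER') AND age > 70]
patient=Lena: ✗
patient=Sven: ✗
patient=Farah: ✗
patient=Kai: ✗
patient=Yara: ✓ → 133
patient=Bob: ✗
patient=Gus: ✗
patient=Noor: ✓ → 86
patient=Diego: ✗
patient=Wes: ✗
patient=Jude: ✓ → 145
gen_sum = 133 + 86 + 145 = 364
—
[bmi_sum: bmi <= 29 OR age >= 75]
patient=Lena: ✓ → 155
patient=Sven: ✓ → 124
patient=Farah: ✓ → 107
patient=Kai: ✗
patient=Yara: ✓ → 133
patient=Bob: ✓ → 130
patient=Gus: ✓ → 148
patient=Noor: ✓ → 86
patient=Diego: ✗
patient=Wes: ✗
patient=Jude: ✓ → 145
bmi_sum = 155 + 124 + 107 + 133 + 130 + 148 + 86 + 145 = 1028
—
[icu_sum: ward = 'ICU' AND age > 73]
patient=Lena: ✗
patient=Sven: ✗
patient=Farah: ✗
patient=Kai: ✗
patient=Yara: ✗
patient=Bob: ✗
patient=Gus: ✓ → 148
patient=Noor: ✗
patient=Diego: ✗
patient=Wes: ✗
patient=Jude: ✗
icu_sum = 148

gen_sum=364, bmi_sum=1028, icu_sum=148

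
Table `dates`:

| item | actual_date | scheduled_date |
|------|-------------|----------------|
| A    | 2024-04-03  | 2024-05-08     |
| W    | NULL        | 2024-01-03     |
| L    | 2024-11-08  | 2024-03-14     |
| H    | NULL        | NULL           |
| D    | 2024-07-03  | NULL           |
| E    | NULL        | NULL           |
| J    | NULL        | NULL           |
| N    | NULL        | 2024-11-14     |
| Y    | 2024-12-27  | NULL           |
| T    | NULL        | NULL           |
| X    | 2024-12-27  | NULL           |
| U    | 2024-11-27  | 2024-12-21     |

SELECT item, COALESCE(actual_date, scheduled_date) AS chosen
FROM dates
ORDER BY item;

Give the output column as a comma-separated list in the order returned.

2024-04-03, 2024-07-03, NULL, NULL, NULL, 2024-11-08, 2024-11-14, NULL, 2024-11-27, 2024-01-03, 2024-12-27, 2024-12-27

item=A: actual_date=2024-04-03 → 2024-04-03
item=D: actual_date=2024-07-03 → 2024-07-03
item=E: actual_date=NULL, scheduled_date=NULL (all NULL) → NULL
item=H: actual_date=NULL, scheduled_date=NULL (all NULL) → NULL
item=J: actual_date=NULL, scheduled_date=NULL (all NULL) → NULL
item=L: actual_date=2024-11-08 → 2024-11-08
item=N: actual_date=NULL, scheduled_date=2024-11-14 → 2024-11-14
item=T: actual_date=NULL, scheduled_date=NULL (all NULL) → NULL
item=U: actual_date=2024-11-27 → 2024-11-27
item=W: actual_date=NULL, scheduled_date=2024-01-03 → 2024-01-03
item=X: actual_date=2024-12-27 → 2024-12-27
item=Y: actual_date=2024-12-27 → 2024-12-27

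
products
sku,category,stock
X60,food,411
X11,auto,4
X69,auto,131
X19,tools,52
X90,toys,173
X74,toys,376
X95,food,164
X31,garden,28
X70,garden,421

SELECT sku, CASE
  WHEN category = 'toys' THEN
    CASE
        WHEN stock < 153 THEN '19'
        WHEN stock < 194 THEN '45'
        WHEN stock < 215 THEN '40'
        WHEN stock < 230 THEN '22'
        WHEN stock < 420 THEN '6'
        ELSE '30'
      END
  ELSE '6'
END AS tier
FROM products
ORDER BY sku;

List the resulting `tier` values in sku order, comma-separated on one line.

6, 6, 6, 6, 6, 6, 6, 45, 6

sku=X11: category='auto' → outer ELSE → 6
sku=X19: category='tools' → outer ELSE → 6
sku=X31: category='garden' → outer ELSE → 6
sku=X60: category='food' → outer ELSE → 6
sku=X69: category='auto' → outer ELSE → 6
sku=X70: category='garden' → outer ELSE → 6
sku=X74: category='toys' → inner[stock < 420] → 6
sku=X90: category='toys' → inner[stock < 194] → 45
sku=X95: category='food' → outer ELSE → 6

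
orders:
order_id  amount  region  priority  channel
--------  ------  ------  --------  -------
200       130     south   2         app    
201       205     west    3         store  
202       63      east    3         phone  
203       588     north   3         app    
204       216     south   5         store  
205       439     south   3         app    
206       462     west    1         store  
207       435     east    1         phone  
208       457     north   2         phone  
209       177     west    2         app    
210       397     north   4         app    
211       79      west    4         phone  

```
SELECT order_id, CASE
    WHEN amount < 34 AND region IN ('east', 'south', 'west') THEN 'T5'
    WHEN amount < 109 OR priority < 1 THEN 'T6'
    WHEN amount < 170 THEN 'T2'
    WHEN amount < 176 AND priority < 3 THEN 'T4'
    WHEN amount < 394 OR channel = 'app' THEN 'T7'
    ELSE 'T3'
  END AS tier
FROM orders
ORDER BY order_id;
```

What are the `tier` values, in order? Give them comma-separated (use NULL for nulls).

order_id=200: amount < 170 → T2
order_id=201: amount < 394 OR channel = 'app' → T7
order_id=202: amount < 109 OR priority < 1 → T6
order_id=203: amount < 394 OR channel = 'app' → T7
order_id=204: amount < 394 OR channel = 'app' → T7
order_id=205: amount < 394 OR channel = 'app' → T7
order_id=206: ELSE → T3
order_id=207: ELSE → T3
order_id=208: ELSE → T3
order_id=209: amount < 394 OR channel = 'app' → T7
order_id=210: amount < 394 OR channel = 'app' → T7
order_id=211: amount < 109 OR priority < 1 → T6

T2, T7, T6, T7, T7, T7, T3, T3, T3, T7, T7, T6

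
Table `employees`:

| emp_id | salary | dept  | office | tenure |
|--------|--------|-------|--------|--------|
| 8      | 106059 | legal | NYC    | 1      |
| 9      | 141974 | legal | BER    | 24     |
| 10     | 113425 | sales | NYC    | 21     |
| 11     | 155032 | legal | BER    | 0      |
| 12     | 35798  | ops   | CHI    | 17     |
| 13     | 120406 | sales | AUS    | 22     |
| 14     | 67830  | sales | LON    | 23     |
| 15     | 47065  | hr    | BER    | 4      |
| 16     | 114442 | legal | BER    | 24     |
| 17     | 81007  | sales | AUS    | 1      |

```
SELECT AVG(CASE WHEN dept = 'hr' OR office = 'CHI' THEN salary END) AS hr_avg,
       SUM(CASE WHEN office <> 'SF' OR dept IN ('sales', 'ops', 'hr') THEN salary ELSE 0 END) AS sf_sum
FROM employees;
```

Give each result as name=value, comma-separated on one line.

hr_avg=41431.5, sf_sum=983038

[hr_avg: dept = 'hr' OR office = 'CHI']
emp_id=8: ✗
emp_id=9: ✗
emp_id=10: ✗
emp_id=11: ✗
emp_id=12: ✓ → 35798
emp_id=13: ✗
emp_id=14: ✗
emp_id=15: ✓ → 47065
emp_id=16: ✗
emp_id=17: ✗
hr_avg = (35798 + 47065) / 2 = 41431.5
—
[sf_sum: office <> 'SF' OR dept IN ('sales', 'ops', 'hr')]
emp_id=8: ✓ → 106059
emp_id=9: ✓ → 141974
emp_id=10: ✓ → 113425
emp_id=11: ✓ → 155032
emp_id=12: ✓ → 35798
emp_id=13: ✓ → 120406
emp_id=14: ✓ → 67830
emp_id=15: ✓ → 47065
emp_id=16: ✓ → 114442
emp_id=17: ✓ → 81007
sf_sum = 106059 + 141974 + 113425 + 155032 + 35798 + 120406 + 67830 + 47065 + 114442 + 81007 = 983038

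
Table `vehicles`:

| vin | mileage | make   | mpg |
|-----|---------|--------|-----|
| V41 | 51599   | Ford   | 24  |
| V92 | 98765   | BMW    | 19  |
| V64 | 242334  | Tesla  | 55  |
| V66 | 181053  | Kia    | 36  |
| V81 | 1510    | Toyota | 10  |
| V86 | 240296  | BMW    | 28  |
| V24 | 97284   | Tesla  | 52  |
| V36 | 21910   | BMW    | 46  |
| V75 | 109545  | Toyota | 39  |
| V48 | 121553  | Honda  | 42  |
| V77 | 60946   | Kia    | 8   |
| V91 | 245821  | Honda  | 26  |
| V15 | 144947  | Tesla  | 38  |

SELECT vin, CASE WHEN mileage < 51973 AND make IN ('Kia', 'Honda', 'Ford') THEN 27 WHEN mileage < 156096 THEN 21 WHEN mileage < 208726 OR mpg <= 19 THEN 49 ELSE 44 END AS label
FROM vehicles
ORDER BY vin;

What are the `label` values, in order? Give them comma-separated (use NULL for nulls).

21, 21, 21, 27, 21, 44, 49, 21, 21, 21, 44, 44, 21

vin=V15: mileage < 156096 → 21
vin=V24: mileage < 156096 → 21
vin=V36: mileage < 156096 → 21
vin=V41: mileage < 51973 AND make IN ('Kia', 'Honda', 'Ford') → 27
vin=V48: mileage < 156096 → 21
vin=V64: ELSE → 44
vin=V66: mileage < 208726 OR mpg <= 19 → 49
vin=V75: mileage < 156096 → 21
vin=V77: mileage < 156096 → 21
vin=V81: mileage < 156096 → 21
vin=V86: ELSE → 44
vin=V91: ELSE → 44
vin=V92: mileage < 156096 → 21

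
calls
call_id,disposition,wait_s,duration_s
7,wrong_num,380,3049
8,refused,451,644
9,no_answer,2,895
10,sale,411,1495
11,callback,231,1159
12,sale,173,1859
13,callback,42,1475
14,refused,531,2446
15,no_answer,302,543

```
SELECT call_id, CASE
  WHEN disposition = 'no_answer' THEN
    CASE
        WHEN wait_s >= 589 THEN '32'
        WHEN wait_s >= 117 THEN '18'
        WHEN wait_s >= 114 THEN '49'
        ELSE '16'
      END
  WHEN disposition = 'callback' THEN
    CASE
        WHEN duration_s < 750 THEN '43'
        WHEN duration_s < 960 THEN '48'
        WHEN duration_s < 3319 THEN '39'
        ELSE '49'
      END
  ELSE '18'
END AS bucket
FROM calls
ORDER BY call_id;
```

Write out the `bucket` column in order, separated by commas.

call_id=7: disposition='wrong_num' → outer ELSE → 18
call_id=8: disposition='refused' → outer ELSE → 18
call_id=9: disposition='no_answer' → inner[ELSE] → 16
call_id=10: disposition='sale' → outer ELSE → 18
call_id=11: disposition='callback' → inner[duration_s < 3319] → 39
call_id=12: disposition='sale' → outer ELSE → 18
call_id=13: disposition='callback' → inner[duration_s < 3319] → 39
call_id=14: disposition='refused' → outer ELSE → 18
call_id=15: disposition='no_answer' → inner[wait_s >= 117] → 18

18, 18, 16, 18, 39, 18, 39, 18, 18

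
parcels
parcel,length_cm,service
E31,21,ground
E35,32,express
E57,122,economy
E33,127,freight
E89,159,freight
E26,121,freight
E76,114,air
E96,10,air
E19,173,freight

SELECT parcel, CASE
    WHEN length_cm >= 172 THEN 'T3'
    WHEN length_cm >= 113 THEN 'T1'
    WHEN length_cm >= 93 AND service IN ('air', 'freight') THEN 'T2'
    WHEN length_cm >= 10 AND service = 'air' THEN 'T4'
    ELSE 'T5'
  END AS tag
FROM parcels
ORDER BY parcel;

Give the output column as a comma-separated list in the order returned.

T3, T1, T5, T1, T5, T1, T1, T1, T4

parcel=E19: length_cm >= 172 → T3
parcel=E26: length_cm >= 113 → T1
parcel=E31: ELSE → T5
parcel=E33: length_cm >= 113 → T1
parcel=E35: ELSE → T5
parcel=E57: length_cm >= 113 → T1
parcel=E76: length_cm >= 113 → T1
parcel=E89: length_cm >= 113 → T1
parcel=E96: length_cm >= 10 AND service = 'air' → T4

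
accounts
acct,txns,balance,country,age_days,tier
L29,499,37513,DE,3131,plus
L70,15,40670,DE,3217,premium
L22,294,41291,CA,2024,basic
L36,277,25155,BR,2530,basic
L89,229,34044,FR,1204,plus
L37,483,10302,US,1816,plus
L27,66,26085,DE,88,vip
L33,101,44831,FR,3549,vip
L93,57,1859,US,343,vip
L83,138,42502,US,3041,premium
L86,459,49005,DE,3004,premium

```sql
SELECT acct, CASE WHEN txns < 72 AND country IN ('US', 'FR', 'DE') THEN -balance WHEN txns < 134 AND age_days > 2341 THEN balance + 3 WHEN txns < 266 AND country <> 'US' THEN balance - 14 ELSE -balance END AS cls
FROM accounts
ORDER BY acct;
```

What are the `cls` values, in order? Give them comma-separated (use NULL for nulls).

-41291, -26085, -37513, 44834, -25155, -10302, -40670, -42502, -49005, 34030, -1859

acct=L22: ELSE → -41291
acct=L27: txns < 72 AND country IN ('US', 'FR', 'DE') → -26085
acct=L29: ELSE → -37513
acct=L33: txns < 134 AND age_days > 2341 → 44834
acct=L36: ELSE → -25155
acct=L37: ELSE → -10302
acct=L70: txns < 72 AND country IN ('US', 'FR', 'DE') → -40670
acct=L83: ELSE → -42502
acct=L86: ELSE → -49005
acct=L89: txns < 266 AND country <> 'US' → 34030
acct=L93: txns < 72 AND country IN ('US', 'FR', 'DE') → -1859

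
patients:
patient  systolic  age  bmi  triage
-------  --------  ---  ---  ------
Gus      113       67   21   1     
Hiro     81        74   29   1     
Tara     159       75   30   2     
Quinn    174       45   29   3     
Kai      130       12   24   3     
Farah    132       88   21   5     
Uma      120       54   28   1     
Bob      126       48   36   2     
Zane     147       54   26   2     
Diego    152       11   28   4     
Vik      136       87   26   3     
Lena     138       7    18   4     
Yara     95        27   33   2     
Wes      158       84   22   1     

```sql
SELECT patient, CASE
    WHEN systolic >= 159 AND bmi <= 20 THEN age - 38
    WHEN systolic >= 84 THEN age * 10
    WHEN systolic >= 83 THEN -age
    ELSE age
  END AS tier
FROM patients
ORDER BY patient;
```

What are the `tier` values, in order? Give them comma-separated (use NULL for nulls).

480, 110, 880, 670, 74, 120, 70, 450, 750, 540, 870, 840, 270, 540

patient=Bob: systolic >= 84 → 480
patient=Diego: systolic >= 84 → 110
patient=Farah: systolic >= 84 → 880
patient=Gus: systolic >= 84 → 670
patient=Hiro: ELSE → 74
patient=Kai: systolic >= 84 → 120
patient=Lena: systolic >= 84 → 70
patient=Quinn: systolic >= 84 → 450
patient=Tara: systolic >= 84 → 750
patient=Uma: systolic >= 84 → 540
patient=Vik: systolic >= 84 → 870
patient=Wes: systolic >= 84 → 840
patient=Yara: systolic >= 84 → 270
patient=Zane: systolic >= 84 → 540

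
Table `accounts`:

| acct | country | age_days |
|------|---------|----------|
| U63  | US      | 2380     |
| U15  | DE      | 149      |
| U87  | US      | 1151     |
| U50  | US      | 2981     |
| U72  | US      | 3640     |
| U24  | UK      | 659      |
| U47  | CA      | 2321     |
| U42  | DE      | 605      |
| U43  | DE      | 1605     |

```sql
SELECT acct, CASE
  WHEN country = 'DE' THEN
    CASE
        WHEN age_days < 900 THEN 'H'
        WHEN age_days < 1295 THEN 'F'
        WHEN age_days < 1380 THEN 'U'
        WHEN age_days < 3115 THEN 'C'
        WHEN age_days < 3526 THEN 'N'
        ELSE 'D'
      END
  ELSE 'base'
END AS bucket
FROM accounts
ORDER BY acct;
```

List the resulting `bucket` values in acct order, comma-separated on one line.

acct=U15: country='DE' → inner[age_days < 900] → H
acct=U24: country='UK' → outer ELSE → base
acct=U42: country='DE' → inner[age_days < 900] → H
acct=U43: country='DE' → inner[age_days < 3115] → C
acct=U47: country='CA' → outer ELSE → base
acct=U50: country='US' → outer ELSE → base
acct=U63: country='US' → outer ELSE → base
acct=U72: country='US' → outer ELSE → base
acct=U87: country='US' → outer ELSE → base

H, base, H, C, base, base, base, base, base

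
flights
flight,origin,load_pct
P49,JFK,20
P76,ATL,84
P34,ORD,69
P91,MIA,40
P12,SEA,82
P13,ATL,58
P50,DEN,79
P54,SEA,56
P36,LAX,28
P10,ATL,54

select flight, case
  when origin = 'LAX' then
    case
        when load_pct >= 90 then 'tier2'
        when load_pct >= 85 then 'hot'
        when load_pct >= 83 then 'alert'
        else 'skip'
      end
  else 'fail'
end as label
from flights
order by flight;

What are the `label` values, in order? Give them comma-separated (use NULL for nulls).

flight=P10: origin='ATL' → outer ELSE → fail
flight=P12: origin='SEA' → outer ELSE → fail
flight=P13: origin='ATL' → outer ELSE → fail
flight=P34: origin='ORD' → outer ELSE → fail
flight=P36: origin='LAX' → inner[ELSE] → skip
flight=P49: origin='JFK' → outer ELSE → fail
flight=P50: origin='DEN' → outer ELSE → fail
flight=P54: origin='SEA' → outer ELSE → fail
flight=P76: origin='ATL' → outer ELSE → fail
flight=P91: origin='MIA' → outer ELSE → fail

fail, fail, fail, fail, skip, fail, fail, fail, fail, fail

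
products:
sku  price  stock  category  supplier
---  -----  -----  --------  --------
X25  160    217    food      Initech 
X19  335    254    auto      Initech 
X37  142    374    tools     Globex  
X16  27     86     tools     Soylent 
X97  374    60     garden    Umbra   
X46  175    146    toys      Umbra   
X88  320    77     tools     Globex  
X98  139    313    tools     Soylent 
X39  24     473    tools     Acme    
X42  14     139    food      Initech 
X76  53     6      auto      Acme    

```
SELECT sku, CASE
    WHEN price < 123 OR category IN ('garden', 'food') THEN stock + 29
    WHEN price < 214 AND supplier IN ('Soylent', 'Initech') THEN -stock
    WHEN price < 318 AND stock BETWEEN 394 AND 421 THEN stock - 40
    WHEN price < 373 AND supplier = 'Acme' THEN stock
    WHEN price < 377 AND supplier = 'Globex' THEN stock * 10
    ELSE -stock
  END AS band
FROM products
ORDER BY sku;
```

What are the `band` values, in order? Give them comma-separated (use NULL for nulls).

sku=X16: price < 123 OR category IN ('garden', 'food') → 115
sku=X19: ELSE → -254
sku=X25: price < 123 OR category IN ('garden', 'food') → 246
sku=X37: price < 377 AND supplier = 'Globex' → 3740
sku=X39: price < 123 OR category IN ('garden', 'food') → 502
sku=X42: price < 123 OR category IN ('garden', 'food') → 168
sku=X46: ELSE → -146
sku=X76: price < 123 OR category IN ('garden', 'food') → 35
sku=X88: price < 377 AND supplier = 'Globex' → 770
sku=X97: price < 123 OR category IN ('garden', 'food') → 89
sku=X98: price < 214 AND supplier IN ('Soylent', 'Initech') → -313

115, -254, 246, 3740, 502, 168, -146, 35, 770, 89, -313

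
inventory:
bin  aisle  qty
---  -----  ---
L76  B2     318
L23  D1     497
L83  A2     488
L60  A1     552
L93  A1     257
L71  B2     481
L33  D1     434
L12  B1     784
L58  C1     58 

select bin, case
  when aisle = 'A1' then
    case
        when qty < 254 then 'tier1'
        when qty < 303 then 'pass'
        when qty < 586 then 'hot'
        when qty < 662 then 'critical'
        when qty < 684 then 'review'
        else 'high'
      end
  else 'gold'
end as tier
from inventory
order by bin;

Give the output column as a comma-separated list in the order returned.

bin=L12: aisle='B1' → outer ELSE → gold
bin=L23: aisle='D1' → outer ELSE → gold
bin=L33: aisle='D1' → outer ELSE → gold
bin=L58: aisle='C1' → outer ELSE → gold
bin=L60: aisle='A1' → inner[qty < 586] → hot
bin=L71: aisle='B2' → outer ELSE → gold
bin=L76: aisle='B2' → outer ELSE → gold
bin=L83: aisle='A2' → outer ELSE → gold
bin=L93: aisle='A1' → inner[qty < 303] → pass

gold, gold, gold, gold, hot, gold, gold, gold, pass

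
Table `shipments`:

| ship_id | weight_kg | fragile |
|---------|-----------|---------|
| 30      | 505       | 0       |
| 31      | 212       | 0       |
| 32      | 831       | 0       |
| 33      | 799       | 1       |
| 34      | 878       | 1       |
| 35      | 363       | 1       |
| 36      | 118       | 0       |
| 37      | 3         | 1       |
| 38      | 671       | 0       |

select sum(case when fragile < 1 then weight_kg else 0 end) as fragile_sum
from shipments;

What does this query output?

2337

ship_id=30: ✓ → 505
ship_id=31: ✓ → 212
ship_id=32: ✓ → 831
ship_id=33: ✗
ship_id=34: ✗
ship_id=35: ✗
ship_id=36: ✓ → 118
ship_id=37: ✗
ship_id=38: ✓ → 671
fragile_sum = 505 + 212 + 831 + 118 + 671 = 2337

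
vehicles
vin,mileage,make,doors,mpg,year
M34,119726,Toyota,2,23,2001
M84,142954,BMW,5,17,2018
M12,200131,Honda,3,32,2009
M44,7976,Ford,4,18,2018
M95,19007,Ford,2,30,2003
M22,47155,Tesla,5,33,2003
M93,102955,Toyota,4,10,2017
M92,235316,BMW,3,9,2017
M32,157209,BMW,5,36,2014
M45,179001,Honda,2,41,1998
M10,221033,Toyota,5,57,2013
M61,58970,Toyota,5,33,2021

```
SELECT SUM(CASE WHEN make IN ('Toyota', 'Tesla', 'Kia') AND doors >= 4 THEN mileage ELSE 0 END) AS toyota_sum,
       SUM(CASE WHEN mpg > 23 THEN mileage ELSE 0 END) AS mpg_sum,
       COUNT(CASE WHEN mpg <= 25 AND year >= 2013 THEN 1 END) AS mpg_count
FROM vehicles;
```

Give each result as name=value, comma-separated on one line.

[toyota_sum: make IN ('Toyota', 'Tesla', 'Kia') AND doors >= 4]
vin=M34: ✗
vin=M84: ✗
vin=M12: ✗
vin=M44: ✗
vin=M95: ✗
vin=M22: ✓ → 47155
vin=M93: ✓ → 102955
vin=M92: ✗
vin=M32: ✗
vin=M45: ✗
vin=M10: ✓ → 221033
vin=M61: ✓ → 58970
toyota_sum = 47155 + 102955 + 221033 + 58970 = 430113
—
[mpg_sum: mpg > 23]
vin=M34: ✗
vin=M84: ✗
vin=M12: ✓ → 200131
vin=M44: ✗
vin=M95: ✓ → 19007
vin=M22: ✓ → 47155
vin=M93: ✗
vin=M92: ✗
vin=M32: ✓ → 157209
vin=M45: ✓ → 179001
vin=M10: ✓ → 221033
vin=M61: ✓ → 58970
mpg_sum = 200131 + 19007 + 47155 + 157209 + 179001 + 221033 + 58970 = 882506
—
[mpg_count: mpg <= 25 AND year >= 2013]
vin=M34: ✗
vin=M84: ✓ → 1
vin=M12: ✗
vin=M44: ✓ → 1
vin=M95: ✗
vin=M22: ✗
vin=M93: ✓ → 1
vin=M92: ✓ → 1
vin=M32: ✗
vin=M45: ✗
vin=M10: ✗
vin=M61: ✗
mpg_count = COUNT(1, 1, 1, 1) = 4

toyota_sum=430113, mpg_sum=882506, mpg_count=4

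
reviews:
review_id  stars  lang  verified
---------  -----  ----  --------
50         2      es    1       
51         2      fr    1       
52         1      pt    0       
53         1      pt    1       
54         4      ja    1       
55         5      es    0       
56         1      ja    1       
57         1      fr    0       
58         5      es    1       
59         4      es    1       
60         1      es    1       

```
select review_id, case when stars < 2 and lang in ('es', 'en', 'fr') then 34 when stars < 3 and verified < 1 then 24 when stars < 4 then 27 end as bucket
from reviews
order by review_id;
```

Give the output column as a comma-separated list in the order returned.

27, 27, 24, 27, NULL, NULL, 27, 34, NULL, NULL, 34

review_id=50: stars < 4 → 27
review_id=51: stars < 4 → 27
review_id=52: stars < 3 and verified < 1 → 24
review_id=53: stars < 4 → 27
review_id=54: (no match → NULL) → NULL
review_id=55: (no match → NULL) → NULL
review_id=56: stars < 4 → 27
review_id=57: stars < 2 and lang in ('es', 'en', 'fr') → 34
review_id=58: (no match → NULL) → NULL
review_id=59: (no match → NULL) → NULL
review_id=60: stars < 2 and lang in ('es', 'en', 'fr') → 34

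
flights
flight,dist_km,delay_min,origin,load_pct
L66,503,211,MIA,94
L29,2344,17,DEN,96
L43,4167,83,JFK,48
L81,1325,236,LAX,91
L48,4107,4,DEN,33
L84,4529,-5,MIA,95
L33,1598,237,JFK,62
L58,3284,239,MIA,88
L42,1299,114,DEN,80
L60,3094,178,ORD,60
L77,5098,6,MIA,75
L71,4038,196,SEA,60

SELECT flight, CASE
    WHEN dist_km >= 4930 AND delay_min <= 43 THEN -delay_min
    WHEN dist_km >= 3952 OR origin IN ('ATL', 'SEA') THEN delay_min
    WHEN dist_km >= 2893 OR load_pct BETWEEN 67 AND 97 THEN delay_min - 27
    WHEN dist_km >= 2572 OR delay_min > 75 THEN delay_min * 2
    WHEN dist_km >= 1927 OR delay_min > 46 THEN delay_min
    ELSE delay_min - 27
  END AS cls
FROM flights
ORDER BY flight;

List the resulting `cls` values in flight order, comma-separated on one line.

flight=L29: dist_km >= 2893 OR load_pct BETWEEN 67 AND 97 → -10
flight=L33: dist_km >= 2572 OR delay_min > 75 → 474
flight=L42: dist_km >= 2893 OR load_pct BETWEEN 67 AND 97 → 87
flight=L43: dist_km >= 3952 OR origin IN ('ATL', 'SEA') → 83
flight=L48: dist_km >= 3952 OR origin IN ('ATL', 'SEA') → 4
flight=L58: dist_km >= 2893 OR load_pct BETWEEN 67 AND 97 → 212
flight=L60: dist_km >= 2893 OR load_pct BETWEEN 67 AND 97 → 151
flight=L66: dist_km >= 2893 OR load_pct BETWEEN 67 AND 97 → 184
flight=L71: dist_km >= 3952 OR origin IN ('ATL', 'SEA') → 196
flight=L77: dist_km >= 4930 AND delay_min <= 43 → -6
flight=L81: dist_km >= 2893 OR load_pct BETWEEN 67 AND 97 → 209
flight=L84: dist_km >= 3952 OR origin IN ('ATL', 'SEA') → -5

-10, 474, 87, 83, 4, 212, 151, 184, 196, -6, 209, -5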